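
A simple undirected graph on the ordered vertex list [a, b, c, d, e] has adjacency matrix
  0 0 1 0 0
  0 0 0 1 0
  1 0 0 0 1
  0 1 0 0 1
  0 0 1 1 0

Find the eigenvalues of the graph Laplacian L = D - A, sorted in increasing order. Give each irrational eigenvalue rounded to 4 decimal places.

With the vertex order [a, b, c, d, e], the degrees are [1, 1, 2, 2, 2], giving D = diag(1, 1, 2, 2, 2) and L = D - A. The multiplicity of 0 as a Laplacian eigenvalue equals the number of connected components.

[0, 0.3820, 1.3820, 2.6180, 3.6180]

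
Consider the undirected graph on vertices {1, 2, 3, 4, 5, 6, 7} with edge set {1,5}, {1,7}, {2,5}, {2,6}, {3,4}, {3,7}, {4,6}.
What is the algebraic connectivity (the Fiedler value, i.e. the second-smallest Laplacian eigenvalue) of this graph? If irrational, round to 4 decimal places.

0.7530

With the vertex order [1, 2, 3, 4, 5, 6, 7], the degrees are [2, 2, 2, 2, 2, 2, 2], giving D = diag(2, 2, 2, 2, 2, 2, 2) and L = D - A. The sorted Laplacian eigenvalues are [0, 0.7530, 0.7530, 2.4450, 2.4450, 3.8019, 3.8019]; the algebraic connectivity is the second entry, 0.7530. By the matrix-tree theorem the graph has (1/7) * product of the nonzero eigenvalues = 7 spanning trees.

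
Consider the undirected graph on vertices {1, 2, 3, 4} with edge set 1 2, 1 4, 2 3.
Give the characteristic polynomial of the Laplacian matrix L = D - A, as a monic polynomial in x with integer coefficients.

x^4 - 6x^3 + 10x^2 - 4x

With the vertex order [1, 2, 3, 4], the degrees are [2, 2, 1, 1], giving D = diag(2, 2, 1, 1) and L = D - A. Computing det(xI - L) by cofactor expansion (or equivalently via sum-over-permutations) gives x^4 - 6x^3 + 10x^2 - 4x. Since p(0) = det(-L) = 0, x divides p(x). The eigenvalues sum to 6, which equals trace(L) = 2|E|. The largest eigenvalue, 3.4142, is at most the vertex count 4.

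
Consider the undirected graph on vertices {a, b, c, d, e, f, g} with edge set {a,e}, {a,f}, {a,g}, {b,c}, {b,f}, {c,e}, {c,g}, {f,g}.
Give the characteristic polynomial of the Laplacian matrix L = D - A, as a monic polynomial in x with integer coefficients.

x^7 - 16x^6 + 98x^5 - 286x^4 + 397x^3 - 210x^2

Each diagonal entry of L is the vertex degree and each off-diagonal entry is -1 where an edge is present, 0 otherwise; in the order [a, b, c, d, e, f, g] the diagonal is [3, 2, 3, 0, 2, 3, 3]. Computing det(xI - L) by cofactor expansion (or equivalently via sum-over-permutations) gives x^7 - 16x^6 + 98x^5 - 286x^4 + 397x^3 - 210x^2. Since p(0) = det(-L) = 0, x divides p(x). The largest eigenvalue, 5, is at most the vertex count 7.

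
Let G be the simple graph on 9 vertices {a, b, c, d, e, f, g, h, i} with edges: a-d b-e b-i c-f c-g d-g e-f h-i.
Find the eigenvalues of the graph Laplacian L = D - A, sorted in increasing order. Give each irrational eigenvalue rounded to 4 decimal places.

[0, 0.1206, 0.4679, 1, 1.6527, 2.3473, 3, 3.5321, 3.8794]

Reading degrees in the order [a, b, c, d, e, f, g, h, i] gives [1, 2, 2, 2, 2, 2, 2, 1, 2]; set D = diag(1, 2, 2, 2, 2, 2, 2, 1, 2) and form L = D - A. Since every row of L sums to 0, the all-ones vector is in the kernel and 0 is an eigenvalue. The single zero eigenvalue shows the graph is connected. The eigenvalues sum to 16, which equals trace(L) = 2|E|.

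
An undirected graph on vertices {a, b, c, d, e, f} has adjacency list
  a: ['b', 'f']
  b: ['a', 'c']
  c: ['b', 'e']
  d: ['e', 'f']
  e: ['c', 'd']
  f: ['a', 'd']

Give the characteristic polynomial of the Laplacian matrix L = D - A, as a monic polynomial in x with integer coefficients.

x^6 - 12x^5 + 54x^4 - 112x^3 + 105x^2 - 36x

Each diagonal entry of L is the vertex degree and each off-diagonal entry is -1 where an edge is present, 0 otherwise; in the order [a, b, c, d, e, f] the diagonal is [2, 2, 2, 2, 2, 2]. L has integer entries, so p(x) = det(xI - L) has integer coefficients. Expanding the determinant yields x^6 - 12x^5 + 54x^4 - 112x^3 + 105x^2 - 36x. Since p(0) = det(-L) = 0, x divides p(x). The largest eigenvalue, 4, is at most the vertex count 6.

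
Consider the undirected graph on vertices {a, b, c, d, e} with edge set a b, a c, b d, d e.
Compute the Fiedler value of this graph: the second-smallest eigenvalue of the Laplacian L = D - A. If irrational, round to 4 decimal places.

0.3820

Each diagonal entry of L is the vertex degree and each off-diagonal entry is -1 where an edge is present, 0 otherwise; in the order [a, b, c, d, e] the diagonal is [2, 2, 1, 2, 1]. Computing the eigenvalues of L and sorting gives [0, 0.3820, 1.3820, 2.6180, 3.6180]. The Fiedler value lambda_2 = 0.3820 is strictly positive, so the graph is connected.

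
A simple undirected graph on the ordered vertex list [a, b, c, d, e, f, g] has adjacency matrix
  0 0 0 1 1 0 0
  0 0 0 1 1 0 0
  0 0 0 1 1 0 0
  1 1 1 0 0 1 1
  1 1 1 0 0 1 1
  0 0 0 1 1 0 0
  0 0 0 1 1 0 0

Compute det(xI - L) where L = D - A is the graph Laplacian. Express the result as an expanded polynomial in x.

x^7 - 20x^6 + 155x^5 - 600x^4 + 1240x^3 - 1312x^2 + 560x

With the vertex order [a, b, c, d, e, f, g], the degrees are [2, 2, 2, 5, 5, 2, 2], giving D = diag(2, 2, 2, 5, 5, 2, 2) and L = D - A. L has integer entries, so p(x) = det(xI - L) has integer coefficients. Expanding the determinant yields x^7 - 20x^6 + 155x^5 - 600x^4 + 1240x^3 - 1312x^2 + 560x. Since p(0) = det(-L) = 0, x divides p(x). There is one zero in the spectrum, matching the 1 component. By the matrix-tree theorem the graph has (1/7) * product of the nonzero eigenvalues = 80 spanning trees.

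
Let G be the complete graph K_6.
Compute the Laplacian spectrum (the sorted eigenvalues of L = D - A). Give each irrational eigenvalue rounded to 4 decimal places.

[0, 6, 6, 6, 6, 6]

The graph has 6 vertices and degree multiset [5, 5, 5, 5, 5, 5]; D is the diagonal matrix of degrees and L = D - A. The multiplicity of 0 as a Laplacian eigenvalue equals the number of connected components. By the matrix-tree theorem the graph has (1/6) * product of the nonzero eigenvalues = 1296 spanning trees. The largest eigenvalue, 6, is at most the vertex count 6.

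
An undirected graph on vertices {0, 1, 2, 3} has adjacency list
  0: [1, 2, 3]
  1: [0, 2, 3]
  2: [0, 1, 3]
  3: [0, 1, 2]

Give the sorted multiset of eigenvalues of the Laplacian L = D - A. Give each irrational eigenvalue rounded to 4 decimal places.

With the vertex order [0, 1, 2, 3], the degrees are [3, 3, 3, 3], giving D = diag(3, 3, 3, 3) and L = D - A. L is symmetric positive semidefinite, so every eigenvalue is real and nonnegative. The single zero eigenvalue shows the graph is connected. By the matrix-tree theorem the graph has (1/4) * product of the nonzero eigenvalues = 16 spanning trees.

[0, 4, 4, 4]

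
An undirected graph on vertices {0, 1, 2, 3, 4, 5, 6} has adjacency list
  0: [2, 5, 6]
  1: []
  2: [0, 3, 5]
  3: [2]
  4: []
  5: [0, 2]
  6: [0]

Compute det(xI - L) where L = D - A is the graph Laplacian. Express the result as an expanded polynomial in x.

x^7 - 10x^6 + 33x^5 - 40x^4 + 15x^3

With the vertex order [0, 1, 2, 3, 4, 5, 6], the degrees are [3, 0, 3, 1, 0, 2, 1], giving D = diag(3, 0, 3, 1, 0, 2, 1) and L = D - A. L has integer entries, so p(x) = det(xI - L) has integer coefficients. Expanding the determinant yields x^7 - 10x^6 + 33x^5 - 40x^4 + 15x^3. The constant term is 0 because L is singular (the all-ones vector lies in its kernel). The eigenvalues sum to 10, which equals trace(L) = 2|E|.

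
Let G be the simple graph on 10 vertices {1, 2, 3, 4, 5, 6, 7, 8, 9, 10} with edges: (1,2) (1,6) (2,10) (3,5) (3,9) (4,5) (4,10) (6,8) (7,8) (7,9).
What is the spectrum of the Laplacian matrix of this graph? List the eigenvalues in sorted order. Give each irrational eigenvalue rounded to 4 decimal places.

Reading degrees in the order [1, 2, 3, 4, 5, 6, 7, 8, 9, 10] gives [2, 2, 2, 2, 2, 2, 2, 2, 2, 2]; set D = diag(2, 2, 2, 2, 2, 2, 2, 2, 2, 2) and form L = D - A. Since every row of L sums to 0, the all-ones vector is in the kernel and 0 is an eigenvalue.

[0, 0.3820, 0.3820, 1.3820, 1.3820, 2.6180, 2.6180, 3.6180, 3.6180, 4]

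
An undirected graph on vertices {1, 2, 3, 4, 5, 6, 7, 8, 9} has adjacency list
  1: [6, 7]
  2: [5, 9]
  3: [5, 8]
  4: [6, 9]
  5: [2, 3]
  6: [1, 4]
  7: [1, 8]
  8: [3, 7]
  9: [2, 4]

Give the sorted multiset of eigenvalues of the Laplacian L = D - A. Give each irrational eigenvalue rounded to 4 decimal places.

[0, 0.4679, 0.4679, 1.6527, 1.6527, 3, 3, 3.8794, 3.8794]

Reading degrees in the order [1, 2, 3, 4, 5, 6, 7, 8, 9] gives [2, 2, 2, 2, 2, 2, 2, 2, 2]; set D = diag(2, 2, 2, 2, 2, 2, 2, 2, 2) and form L = D - A. L is symmetric positive semidefinite, so every eigenvalue is real and nonnegative. By the matrix-tree theorem the graph has (1/9) * product of the nonzero eigenvalues = 9 spanning trees. There is one zero in the spectrum, matching the 1 component.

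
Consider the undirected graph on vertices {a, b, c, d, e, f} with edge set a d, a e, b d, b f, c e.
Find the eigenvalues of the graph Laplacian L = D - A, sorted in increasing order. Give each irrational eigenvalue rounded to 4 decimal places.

[0, 0.2679, 1, 2, 3, 3.7321]

With the vertex order [a, b, c, d, e, f], the degrees are [2, 2, 1, 2, 2, 1], giving D = diag(2, 2, 1, 2, 2, 1) and L = D - A. The multiplicity of 0 as a Laplacian eigenvalue equals the number of connected components.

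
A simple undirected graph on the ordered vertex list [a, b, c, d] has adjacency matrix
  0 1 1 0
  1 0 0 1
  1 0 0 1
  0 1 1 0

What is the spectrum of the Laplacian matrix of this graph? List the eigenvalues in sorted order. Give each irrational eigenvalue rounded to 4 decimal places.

Reading degrees in the order [a, b, c, d] gives [2, 2, 2, 2]; set D = diag(2, 2, 2, 2) and form L = D - A. L is symmetric positive semidefinite, so every eigenvalue is real and nonnegative. By the matrix-tree theorem the graph has (1/4) * product of the nonzero eigenvalues = 4 spanning trees.

[0, 2, 2, 4]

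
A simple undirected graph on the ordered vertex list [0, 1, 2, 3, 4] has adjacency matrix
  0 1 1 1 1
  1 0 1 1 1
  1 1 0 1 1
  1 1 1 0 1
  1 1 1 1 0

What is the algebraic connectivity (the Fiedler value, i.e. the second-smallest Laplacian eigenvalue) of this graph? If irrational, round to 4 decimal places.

With the vertex order [0, 1, 2, 3, 4], the degrees are [4, 4, 4, 4, 4], giving D = diag(4, 4, 4, 4, 4) and L = D - A. Computing the eigenvalues of L and sorting gives [0, 5, 5, 5, 5]. The Fiedler value lambda_2 = 5 is strictly positive, so the graph is connected. The largest eigenvalue, 5, is at most the vertex count 5.

5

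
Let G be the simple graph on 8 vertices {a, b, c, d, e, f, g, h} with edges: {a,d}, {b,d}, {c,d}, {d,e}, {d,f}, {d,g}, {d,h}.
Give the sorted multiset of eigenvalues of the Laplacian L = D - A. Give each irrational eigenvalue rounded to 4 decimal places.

[0, 1, 1, 1, 1, 1, 1, 8]

Each diagonal entry of L is the vertex degree and each off-diagonal entry is -1 where an edge is present, 0 otherwise; in the order [a, b, c, d, e, f, g, h] the diagonal is [1, 1, 1, 7, 1, 1, 1, 1]. The multiplicity of 0 as a Laplacian eigenvalue equals the number of connected components.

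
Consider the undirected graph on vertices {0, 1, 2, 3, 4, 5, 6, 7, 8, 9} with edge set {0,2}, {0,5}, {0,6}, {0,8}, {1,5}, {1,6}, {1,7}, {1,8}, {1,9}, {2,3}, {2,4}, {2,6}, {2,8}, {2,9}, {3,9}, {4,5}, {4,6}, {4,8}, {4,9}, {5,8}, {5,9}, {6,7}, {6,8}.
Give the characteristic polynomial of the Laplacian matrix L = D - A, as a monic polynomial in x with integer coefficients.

x^10 - 46x^9 + 919x^8 - 10438x^7 + 74038x^6 - 338756x^5 + 994852x^4 - 1797298x^3 + 1799574x^2 - 755690x

Reading degrees in the order [0, 1, 2, 3, 4, 5, 6, 7, 8, 9] gives [4, 5, 6, 2, 5, 5, 6, 2, 6, 5]; set D = diag(4, 5, 6, 2, 5, 5, 6, 2, 6, 5) and form L = D - A. Computing det(xI - L) by cofactor expansion (or equivalently via sum-over-permutations) gives x^10 - 46x^9 + 919x^8 - 10438x^7 + 74038x^6 - 338756x^5 + 994852x^4 - 1797298x^3 + 1799574x^2 - 755690x. Since p(0) = det(-L) = 0, x divides p(x). The eigenvalues sum to 46, which equals trace(L) = 2|E|.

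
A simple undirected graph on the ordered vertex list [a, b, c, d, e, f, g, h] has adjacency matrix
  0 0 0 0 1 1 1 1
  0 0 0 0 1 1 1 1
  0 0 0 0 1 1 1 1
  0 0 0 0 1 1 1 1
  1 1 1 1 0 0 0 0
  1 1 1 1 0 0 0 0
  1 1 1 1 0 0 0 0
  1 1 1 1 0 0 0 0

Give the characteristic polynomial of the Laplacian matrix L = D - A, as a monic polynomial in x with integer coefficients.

x^8 - 32x^7 + 432x^6 - 3200x^5 + 14080x^4 - 36864x^3 + 53248x^2 - 32768x

With the vertex order [a, b, c, d, e, f, g, h], the degrees are [4, 4, 4, 4, 4, 4, 4, 4], giving D = diag(4, 4, 4, 4, 4, 4, 4, 4) and L = D - A. L has integer entries, so p(x) = det(xI - L) has integer coefficients. Expanding the determinant yields x^8 - 32x^7 + 432x^6 - 3200x^5 + 14080x^4 - 36864x^3 + 53248x^2 - 32768x. The constant term is 0 because L is singular (the all-ones vector lies in its kernel). By the matrix-tree theorem the graph has (1/8) * product of the nonzero eigenvalues = 4096 spanning trees. There is one zero in the spectrum, matching the 1 component.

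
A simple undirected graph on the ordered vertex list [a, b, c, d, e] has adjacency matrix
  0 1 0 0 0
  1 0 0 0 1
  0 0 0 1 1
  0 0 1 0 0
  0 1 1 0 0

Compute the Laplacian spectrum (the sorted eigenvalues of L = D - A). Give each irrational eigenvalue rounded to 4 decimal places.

[0, 0.3820, 1.3820, 2.6180, 3.6180]

Each diagonal entry of L is the vertex degree and each off-diagonal entry is -1 where an edge is present, 0 otherwise; in the order [a, b, c, d, e] the diagonal is [1, 2, 2, 1, 2]. Since every row of L sums to 0, the all-ones vector is in the kernel and 0 is an eigenvalue. The single zero eigenvalue shows the graph is connected. The eigenvalues sum to 8, which equals trace(L) = 2|E|. By the matrix-tree theorem the graph has (1/5) * product of the nonzero eigenvalues = 1 spanning tree.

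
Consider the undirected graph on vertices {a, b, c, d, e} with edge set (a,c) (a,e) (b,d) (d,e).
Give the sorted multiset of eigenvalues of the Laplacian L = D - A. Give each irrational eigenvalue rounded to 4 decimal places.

Reading degrees in the order [a, b, c, d, e] gives [2, 1, 1, 2, 2]; set D = diag(2, 1, 1, 2, 2) and form L = D - A. Diagonalising L (or applying a numerical eigensolver to the 5x5 matrix) gives the spectrum above.

[0, 0.3820, 1.3820, 2.6180, 3.6180]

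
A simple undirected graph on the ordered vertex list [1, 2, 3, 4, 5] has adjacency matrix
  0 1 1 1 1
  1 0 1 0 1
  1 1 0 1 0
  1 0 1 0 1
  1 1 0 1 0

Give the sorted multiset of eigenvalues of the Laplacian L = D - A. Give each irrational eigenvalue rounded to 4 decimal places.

Each diagonal entry of L is the vertex degree and each off-diagonal entry is -1 where an edge is present, 0 otherwise; in the order [1, 2, 3, 4, 5] the diagonal is [4, 3, 3, 3, 3]. Since every row of L sums to 0, the all-ones vector is in the kernel and 0 is an eigenvalue.

[0, 3, 3, 5, 5]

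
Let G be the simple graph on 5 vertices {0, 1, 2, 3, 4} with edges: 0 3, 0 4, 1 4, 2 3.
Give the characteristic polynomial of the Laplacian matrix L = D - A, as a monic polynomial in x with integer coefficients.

x^5 - 8x^4 + 21x^3 - 20x^2 + 5x

Each diagonal entry of L is the vertex degree and each off-diagonal entry is -1 where an edge is present, 0 otherwise; in the order [0, 1, 2, 3, 4] the diagonal is [2, 1, 1, 2, 2]. Computing det(xI - L) by cofactor expansion (or equivalently via sum-over-permutations) gives x^5 - 8x^4 + 21x^3 - 20x^2 + 5x. Since p(0) = det(-L) = 0, x divides p(x). By the matrix-tree theorem the graph has (1/5) * product of the nonzero eigenvalues = 1 spanning tree. The eigenvalues sum to 8, which equals trace(L) = 2|E|.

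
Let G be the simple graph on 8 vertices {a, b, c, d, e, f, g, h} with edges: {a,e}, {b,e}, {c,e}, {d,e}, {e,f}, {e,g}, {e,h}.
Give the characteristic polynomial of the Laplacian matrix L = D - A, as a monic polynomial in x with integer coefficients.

x^8 - 14x^7 + 63x^6 - 140x^5 + 175x^4 - 126x^3 + 49x^2 - 8x

Reading degrees in the order [a, b, c, d, e, f, g, h] gives [1, 1, 1, 1, 7, 1, 1, 1]; set D = diag(1, 1, 1, 1, 7, 1, 1, 1) and form L = D - A. Computing det(xI - L) by cofactor expansion (or equivalently via sum-over-permutations) gives x^8 - 14x^7 + 63x^6 - 140x^5 + 175x^4 - 126x^3 + 49x^2 - 8x. Since p(0) = det(-L) = 0, x divides p(x). By the matrix-tree theorem the graph has (1/8) * product of the nonzero eigenvalues = 1 spanning tree.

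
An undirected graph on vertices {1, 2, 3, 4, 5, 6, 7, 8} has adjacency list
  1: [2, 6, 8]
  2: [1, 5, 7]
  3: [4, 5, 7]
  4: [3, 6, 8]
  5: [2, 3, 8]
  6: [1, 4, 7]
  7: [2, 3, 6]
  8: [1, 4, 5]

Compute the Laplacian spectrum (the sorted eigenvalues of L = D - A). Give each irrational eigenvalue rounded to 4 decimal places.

[0, 2, 2, 2, 4, 4, 4, 6]

With the vertex order [1, 2, 3, 4, 5, 6, 7, 8], the degrees are [3, 3, 3, 3, 3, 3, 3, 3], giving D = diag(3, 3, 3, 3, 3, 3, 3, 3) and L = D - A. L is symmetric positive semidefinite, so every eigenvalue is real and nonnegative. The single zero eigenvalue shows the graph is connected. The largest eigenvalue, 6, is at most the vertex count 8. The eigenvalues sum to 24, which equals trace(L) = 2|E|.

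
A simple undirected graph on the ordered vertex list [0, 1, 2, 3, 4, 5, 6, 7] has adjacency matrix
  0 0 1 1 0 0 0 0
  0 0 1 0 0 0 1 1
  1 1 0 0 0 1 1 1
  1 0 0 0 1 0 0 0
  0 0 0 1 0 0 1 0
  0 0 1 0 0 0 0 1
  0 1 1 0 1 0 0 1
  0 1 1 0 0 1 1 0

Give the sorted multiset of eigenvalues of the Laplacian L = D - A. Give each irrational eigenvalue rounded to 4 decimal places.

With the vertex order [0, 1, 2, 3, 4, 5, 6, 7], the degrees are [2, 3, 5, 2, 2, 2, 4, 4], giving D = diag(2, 3, 5, 2, 2, 2, 4, 4) and L = D - A. Since every row of L sums to 0, the all-ones vector is in the kernel and 0 is an eigenvalue. There is one zero in the spectrum, matching the 1 component.

[0, 0.7847, 1.6688, 2.2153, 3.2982, 4.6246, 5.2851, 6.1233]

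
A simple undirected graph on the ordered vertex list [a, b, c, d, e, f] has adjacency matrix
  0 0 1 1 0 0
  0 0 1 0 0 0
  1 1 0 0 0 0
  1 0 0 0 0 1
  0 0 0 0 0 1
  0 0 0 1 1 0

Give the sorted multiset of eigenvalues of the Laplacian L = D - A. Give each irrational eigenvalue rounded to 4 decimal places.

[0, 0.2679, 1, 2, 3, 3.7321]

Reading degrees in the order [a, b, c, d, e, f] gives [2, 1, 2, 2, 1, 2]; set D = diag(2, 1, 2, 2, 1, 2) and form L = D - A. Since every row of L sums to 0, the all-ones vector is in the kernel and 0 is an eigenvalue. There is one zero in the spectrum, matching the 1 component. The eigenvalues sum to 10, which equals trace(L) = 2|E|.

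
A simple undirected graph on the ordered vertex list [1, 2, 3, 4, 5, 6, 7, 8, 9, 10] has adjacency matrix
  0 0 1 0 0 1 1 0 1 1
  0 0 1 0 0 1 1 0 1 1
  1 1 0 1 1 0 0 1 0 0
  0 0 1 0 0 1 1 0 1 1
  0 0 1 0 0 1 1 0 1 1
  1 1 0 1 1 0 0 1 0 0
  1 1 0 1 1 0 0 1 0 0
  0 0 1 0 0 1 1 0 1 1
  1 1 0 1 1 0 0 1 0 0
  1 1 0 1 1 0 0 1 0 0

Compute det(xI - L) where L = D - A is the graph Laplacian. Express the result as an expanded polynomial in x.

x^10 - 50x^9 + 1100x^8 - 14000x^7 + 113750x^6 - 612500x^5 + 2187500x^4 - 5000000x^3 + 6640625x^2 - 3906250x

Each diagonal entry of L is the vertex degree and each off-diagonal entry is -1 where an edge is present, 0 otherwise; in the order [1, 2, 3, 4, 5, 6, 7, 8, 9, 10] the diagonal is [5, 5, 5, 5, 5, 5, 5, 5, 5, 5]. The eigenvalues of L are [0, 5, 5, 5, 5, 5, 5, 5, 5, 10]; the characteristic polynomial is the product of (x - lambda_i), which multiplies out to x^10 - 50x^9 + 1100x^8 - 14000x^7 + 113750x^6 - 612500x^5 + 2187500x^4 - 5000000x^3 + 6640625x^2 - 3906250x. The constant term is 0 because L is singular (the all-ones vector lies in its kernel).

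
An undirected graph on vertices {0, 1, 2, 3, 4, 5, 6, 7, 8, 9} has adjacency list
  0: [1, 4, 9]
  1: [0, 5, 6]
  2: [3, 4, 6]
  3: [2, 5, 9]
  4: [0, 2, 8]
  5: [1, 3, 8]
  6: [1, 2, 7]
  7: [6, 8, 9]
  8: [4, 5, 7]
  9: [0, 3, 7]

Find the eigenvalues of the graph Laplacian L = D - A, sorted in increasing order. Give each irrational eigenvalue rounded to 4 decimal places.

Reading degrees in the order [0, 1, 2, 3, 4, 5, 6, 7, 8, 9] gives [3, 3, 3, 3, 3, 3, 3, 3, 3, 3]; set D = diag(3, 3, 3, 3, 3, 3, 3, 3, 3, 3) and form L = D - A. The multiplicity of 0 as a Laplacian eigenvalue equals the number of connected components. The eigenvalues sum to 30, which equals trace(L) = 2|E|.

[0, 2, 2, 2, 2, 2, 5, 5, 5, 5]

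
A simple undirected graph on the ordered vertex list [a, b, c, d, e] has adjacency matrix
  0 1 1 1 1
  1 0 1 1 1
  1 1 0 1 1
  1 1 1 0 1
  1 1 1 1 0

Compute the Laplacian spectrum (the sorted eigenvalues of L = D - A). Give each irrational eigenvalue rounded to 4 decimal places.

[0, 5, 5, 5, 5]

With the vertex order [a, b, c, d, e], the degrees are [4, 4, 4, 4, 4], giving D = diag(4, 4, 4, 4, 4) and L = D - A. L is symmetric positive semidefinite, so every eigenvalue is real and nonnegative. The single zero eigenvalue shows the graph is connected. The eigenvalues sum to 20, which equals trace(L) = 2|E|. There is one zero in the spectrum, matching the 1 component.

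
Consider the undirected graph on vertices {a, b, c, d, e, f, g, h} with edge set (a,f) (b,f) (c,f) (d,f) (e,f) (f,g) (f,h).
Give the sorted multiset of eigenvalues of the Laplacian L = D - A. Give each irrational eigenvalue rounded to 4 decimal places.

With the vertex order [a, b, c, d, e, f, g, h], the degrees are [1, 1, 1, 1, 1, 7, 1, 1], giving D = diag(1, 1, 1, 1, 1, 7, 1, 1) and L = D - A. L is symmetric positive semidefinite, so every eigenvalue is real and nonnegative. By the matrix-tree theorem the graph has (1/8) * product of the nonzero eigenvalues = 1 spanning tree.

[0, 1, 1, 1, 1, 1, 1, 8]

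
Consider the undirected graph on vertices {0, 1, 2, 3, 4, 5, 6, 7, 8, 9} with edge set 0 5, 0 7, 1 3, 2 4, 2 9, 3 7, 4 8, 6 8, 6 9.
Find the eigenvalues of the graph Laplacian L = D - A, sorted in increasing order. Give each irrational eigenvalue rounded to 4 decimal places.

[0, 0, 0.3820, 1.3820, 1.3820, 1.3820, 2.6180, 3.6180, 3.6180, 3.6180]

With the vertex order [0, 1, 2, 3, 4, 5, 6, 7, 8, 9], the degrees are [2, 1, 2, 2, 2, 1, 2, 2, 2, 2], giving D = diag(2, 1, 2, 2, 2, 1, 2, 2, 2, 2) and L = D - A. L is symmetric positive semidefinite, so every eigenvalue is real and nonnegative. The 2 zero eigenvalues correspond to the 2 connected components. The eigenvalues sum to 18, which equals trace(L) = 2|E|.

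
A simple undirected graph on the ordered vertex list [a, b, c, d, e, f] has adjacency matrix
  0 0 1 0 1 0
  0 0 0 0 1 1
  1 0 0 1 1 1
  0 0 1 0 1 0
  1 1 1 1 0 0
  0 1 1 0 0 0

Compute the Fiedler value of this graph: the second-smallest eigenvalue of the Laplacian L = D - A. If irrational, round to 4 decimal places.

Each diagonal entry of L is the vertex degree and each off-diagonal entry is -1 where an edge is present, 0 otherwise; in the order [a, b, c, d, e, f] the diagonal is [2, 2, 4, 2, 4, 2]. Computing the eigenvalues of L and sorting gives [0, 1.2679, 2, 2.5858, 4.7321, 5.4142]. The Fiedler value lambda_2 = 1.2679 is strictly positive, so the graph is connected. The largest eigenvalue, 5.4142, is at most the vertex count 6.

1.2679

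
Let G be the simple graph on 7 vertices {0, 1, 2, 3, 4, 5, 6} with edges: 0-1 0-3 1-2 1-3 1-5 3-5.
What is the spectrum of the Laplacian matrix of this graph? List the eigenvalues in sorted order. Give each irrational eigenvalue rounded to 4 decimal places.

With the vertex order [0, 1, 2, 3, 4, 5, 6], the degrees are [2, 4, 1, 3, 0, 2, 0], giving D = diag(2, 4, 1, 3, 0, 2, 0) and L = D - A. Diagonalising L (or applying a numerical eigensolver to the 7x7 matrix) gives the spectrum above. The 3 zero eigenvalues correspond to the 3 connected components. The largest eigenvalue, 5, is at most the vertex count 7.

[0, 0, 0, 1, 2, 4, 5]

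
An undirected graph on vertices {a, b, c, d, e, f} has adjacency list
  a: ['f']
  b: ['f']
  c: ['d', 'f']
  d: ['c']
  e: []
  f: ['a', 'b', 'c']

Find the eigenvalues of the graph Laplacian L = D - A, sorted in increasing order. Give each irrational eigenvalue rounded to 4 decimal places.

Each diagonal entry of L is the vertex degree and each off-diagonal entry is -1 where an edge is present, 0 otherwise; in the order [a, b, c, d, e, f] the diagonal is [1, 1, 2, 1, 0, 3]. The multiplicity of 0 as a Laplacian eigenvalue equals the number of connected components. The 2 zero eigenvalues correspond to the 2 connected components.

[0, 0, 0.5188, 1, 2.3111, 4.1701]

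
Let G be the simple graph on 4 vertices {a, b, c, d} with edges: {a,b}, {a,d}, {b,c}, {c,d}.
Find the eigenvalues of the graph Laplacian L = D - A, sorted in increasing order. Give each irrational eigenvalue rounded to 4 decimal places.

Each diagonal entry of L is the vertex degree and each off-diagonal entry is -1 where an edge is present, 0 otherwise; in the order [a, b, c, d] the diagonal is [2, 2, 2, 2]. The multiplicity of 0 as a Laplacian eigenvalue equals the number of connected components.

[0, 2, 2, 4]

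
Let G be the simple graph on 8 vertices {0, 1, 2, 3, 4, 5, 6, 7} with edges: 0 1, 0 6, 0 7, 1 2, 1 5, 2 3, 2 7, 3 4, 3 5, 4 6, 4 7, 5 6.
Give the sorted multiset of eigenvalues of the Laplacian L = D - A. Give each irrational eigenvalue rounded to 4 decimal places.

With the vertex order [0, 1, 2, 3, 4, 5, 6, 7], the degrees are [3, 3, 3, 3, 3, 3, 3, 3], giving D = diag(3, 3, 3, 3, 3, 3, 3, 3) and L = D - A. The multiplicity of 0 as a Laplacian eigenvalue equals the number of connected components. The single zero eigenvalue shows the graph is connected. There is one zero in the spectrum, matching the 1 component. The largest eigenvalue, 6, is at most the vertex count 8.

[0, 2, 2, 2, 4, 4, 4, 6]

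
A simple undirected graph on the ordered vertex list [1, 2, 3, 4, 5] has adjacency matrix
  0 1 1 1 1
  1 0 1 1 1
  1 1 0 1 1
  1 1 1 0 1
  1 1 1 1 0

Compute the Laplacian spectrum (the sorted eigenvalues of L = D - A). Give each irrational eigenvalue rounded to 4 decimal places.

[0, 5, 5, 5, 5]

With the vertex order [1, 2, 3, 4, 5], the degrees are [4, 4, 4, 4, 4], giving D = diag(4, 4, 4, 4, 4) and L = D - A. Since every row of L sums to 0, the all-ones vector is in the kernel and 0 is an eigenvalue. The single zero eigenvalue shows the graph is connected. The eigenvalues sum to 20, which equals trace(L) = 2|E|. The largest eigenvalue, 5, is at most the vertex count 5.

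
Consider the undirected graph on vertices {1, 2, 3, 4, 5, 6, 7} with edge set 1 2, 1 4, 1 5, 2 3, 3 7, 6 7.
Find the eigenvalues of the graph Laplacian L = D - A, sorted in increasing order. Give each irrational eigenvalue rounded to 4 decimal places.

[0, 0.2254, 1, 1, 2.1859, 3.3604, 4.2283]

With the vertex order [1, 2, 3, 4, 5, 6, 7], the degrees are [3, 2, 2, 1, 1, 1, 2], giving D = diag(3, 2, 2, 1, 1, 1, 2) and L = D - A. The multiplicity of 0 as a Laplacian eigenvalue equals the number of connected components. The single zero eigenvalue shows the graph is connected.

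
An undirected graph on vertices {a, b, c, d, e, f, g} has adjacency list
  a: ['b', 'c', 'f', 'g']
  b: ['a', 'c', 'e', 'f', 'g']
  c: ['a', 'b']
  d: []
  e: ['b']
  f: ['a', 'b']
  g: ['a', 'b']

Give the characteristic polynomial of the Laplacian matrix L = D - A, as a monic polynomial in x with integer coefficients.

x^7 - 16x^6 + 93x^5 - 242x^4 + 284x^3 - 120x^2

With the vertex order [a, b, c, d, e, f, g], the degrees are [4, 5, 2, 0, 1, 2, 2], giving D = diag(4, 5, 2, 0, 1, 2, 2) and L = D - A. L has integer entries, so p(x) = det(xI - L) has integer coefficients. Expanding the determinant yields x^7 - 16x^6 + 93x^5 - 242x^4 + 284x^3 - 120x^2. The constant term is 0 because L is singular (the all-ones vector lies in its kernel).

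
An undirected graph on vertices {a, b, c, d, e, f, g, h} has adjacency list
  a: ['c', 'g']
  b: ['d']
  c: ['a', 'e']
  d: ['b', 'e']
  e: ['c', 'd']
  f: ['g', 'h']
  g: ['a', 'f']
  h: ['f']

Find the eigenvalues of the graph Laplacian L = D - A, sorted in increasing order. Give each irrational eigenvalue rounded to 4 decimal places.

[0, 0.1522, 0.5858, 1.2346, 2, 2.7654, 3.4142, 3.8478]

Each diagonal entry of L is the vertex degree and each off-diagonal entry is -1 where an edge is present, 0 otherwise; in the order [a, b, c, d, e, f, g, h] the diagonal is [2, 1, 2, 2, 2, 2, 2, 1]. The multiplicity of 0 as a Laplacian eigenvalue equals the number of connected components. The single zero eigenvalue shows the graph is connected. By the matrix-tree theorem the graph has (1/8) * product of the nonzero eigenvalues = 1 spanning tree.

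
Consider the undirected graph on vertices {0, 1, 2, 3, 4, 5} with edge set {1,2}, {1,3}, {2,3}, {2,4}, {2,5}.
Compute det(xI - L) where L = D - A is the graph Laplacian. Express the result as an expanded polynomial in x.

x^6 - 10x^5 + 32x^4 - 38x^3 + 15x^2

Reading degrees in the order [0, 1, 2, 3, 4, 5] gives [0, 2, 4, 2, 1, 1]; set D = diag(0, 2, 4, 2, 1, 1) and form L = D - A. The eigenvalues of L are [0, 0, 1, 1, 3, 5]; the characteristic polynomial is the product of (x - lambda_i), which multiplies out to x^6 - 10x^5 + 32x^4 - 38x^3 + 15x^2. Since p(0) = det(-L) = 0, x divides p(x). The eigenvalues sum to 10, which equals trace(L) = 2|E|. The largest eigenvalue, 5, is at most the vertex count 6.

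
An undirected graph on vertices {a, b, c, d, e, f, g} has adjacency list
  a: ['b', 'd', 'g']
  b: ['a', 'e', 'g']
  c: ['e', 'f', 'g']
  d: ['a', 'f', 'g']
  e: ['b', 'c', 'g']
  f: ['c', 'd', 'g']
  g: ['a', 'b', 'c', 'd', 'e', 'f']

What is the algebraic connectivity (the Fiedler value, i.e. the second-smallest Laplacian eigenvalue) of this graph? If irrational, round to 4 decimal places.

Each diagonal entry of L is the vertex degree and each off-diagonal entry is -1 where an edge is present, 0 otherwise; in the order [a, b, c, d, e, f, g] the diagonal is [3, 3, 3, 3, 3, 3, 6]. The smallest Laplacian eigenvalue is always 0. The next one, lambda_2 = 2, measures how hard the graph is to disconnect: larger values mean better connectivity. The largest eigenvalue, 7, is at most the vertex count 7. By the matrix-tree theorem the graph has (1/7) * product of the nonzero eigenvalues = 320 spanning trees.

2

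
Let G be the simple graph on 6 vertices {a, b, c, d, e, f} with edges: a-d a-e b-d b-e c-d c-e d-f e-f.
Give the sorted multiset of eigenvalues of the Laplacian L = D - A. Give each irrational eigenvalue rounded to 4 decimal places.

[0, 2, 2, 2, 4, 6]

With the vertex order [a, b, c, d, e, f], the degrees are [2, 2, 2, 4, 4, 2], giving D = diag(2, 2, 2, 4, 4, 2) and L = D - A. L is symmetric positive semidefinite, so every eigenvalue is real and nonnegative.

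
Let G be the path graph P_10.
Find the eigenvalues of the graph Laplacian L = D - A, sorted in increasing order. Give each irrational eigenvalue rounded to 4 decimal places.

[0, 0.0979, 0.3820, 0.8244, 1.3820, 2, 2.6180, 3.1756, 3.6180, 3.9021]

The graph has 10 vertices and degree multiset [2, 2, 2, 2, 2, 2, 2, 2, 1, 1]; D is the diagonal matrix of degrees and L = D - A. Diagonalising L (or applying a numerical eigensolver to the 10x10 matrix) gives the spectrum above. The single zero eigenvalue shows the graph is connected. By the matrix-tree theorem the graph has (1/10) * product of the nonzero eigenvalues = 1 spanning tree.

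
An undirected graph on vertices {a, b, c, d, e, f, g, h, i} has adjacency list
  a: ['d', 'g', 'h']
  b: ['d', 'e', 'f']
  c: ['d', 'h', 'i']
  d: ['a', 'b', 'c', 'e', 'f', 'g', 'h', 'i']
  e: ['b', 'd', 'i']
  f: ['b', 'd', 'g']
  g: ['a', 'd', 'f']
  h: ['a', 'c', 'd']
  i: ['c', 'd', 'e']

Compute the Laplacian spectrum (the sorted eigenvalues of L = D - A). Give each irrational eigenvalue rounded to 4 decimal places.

Reading degrees in the order [a, b, c, d, e, f, g, h, i] gives [3, 3, 3, 8, 3, 3, 3, 3, 3]; set D = diag(3, 3, 3, 8, 3, 3, 3, 3, 3) and form L = D - A. The multiplicity of 0 as a Laplacian eigenvalue equals the number of connected components. By the matrix-tree theorem the graph has (1/9) * product of the nonzero eigenvalues = 2205 spanning trees. There is one zero in the spectrum, matching the 1 component.

[0, 1.5858, 1.5858, 3, 3, 4.4142, 4.4142, 5, 9]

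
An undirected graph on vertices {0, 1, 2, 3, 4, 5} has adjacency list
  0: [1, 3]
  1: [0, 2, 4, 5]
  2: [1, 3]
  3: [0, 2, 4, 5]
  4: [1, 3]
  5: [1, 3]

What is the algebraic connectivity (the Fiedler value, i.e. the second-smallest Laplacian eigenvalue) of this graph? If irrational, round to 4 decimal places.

2

Reading degrees in the order [0, 1, 2, 3, 4, 5] gives [2, 4, 2, 4, 2, 2]; set D = diag(2, 4, 2, 4, 2, 2) and form L = D - A. The smallest Laplacian eigenvalue is always 0. The next one, lambda_2 = 2, measures how hard the graph is to disconnect: larger values mean better connectivity.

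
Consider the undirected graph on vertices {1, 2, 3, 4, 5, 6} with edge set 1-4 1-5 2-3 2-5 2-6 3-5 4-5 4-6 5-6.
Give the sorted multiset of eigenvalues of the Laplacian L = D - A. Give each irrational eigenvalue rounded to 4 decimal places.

[0, 1.3820, 2.3820, 3.6180, 4.6180, 6]

With the vertex order [1, 2, 3, 4, 5, 6], the degrees are [2, 3, 2, 3, 5, 3], giving D = diag(2, 3, 2, 3, 5, 3) and L = D - A. L is symmetric positive semidefinite, so every eigenvalue is real and nonnegative. The largest eigenvalue, 6, is at most the vertex count 6.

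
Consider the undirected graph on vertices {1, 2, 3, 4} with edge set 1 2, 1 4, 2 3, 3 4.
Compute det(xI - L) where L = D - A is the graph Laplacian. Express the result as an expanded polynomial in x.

With the vertex order [1, 2, 3, 4], the degrees are [2, 2, 2, 2], giving D = diag(2, 2, 2, 2) and L = D - A. The eigenvalues of L are [0, 2, 2, 4]; the characteristic polynomial is the product of (x - lambda_i), which multiplies out to x^4 - 8x^3 + 20x^2 - 16x. The coefficient of x^3 equals -trace(L) = -8, matching the sum of degrees. There is one zero in the spectrum, matching the 1 component.

x^4 - 8x^3 + 20x^2 - 16x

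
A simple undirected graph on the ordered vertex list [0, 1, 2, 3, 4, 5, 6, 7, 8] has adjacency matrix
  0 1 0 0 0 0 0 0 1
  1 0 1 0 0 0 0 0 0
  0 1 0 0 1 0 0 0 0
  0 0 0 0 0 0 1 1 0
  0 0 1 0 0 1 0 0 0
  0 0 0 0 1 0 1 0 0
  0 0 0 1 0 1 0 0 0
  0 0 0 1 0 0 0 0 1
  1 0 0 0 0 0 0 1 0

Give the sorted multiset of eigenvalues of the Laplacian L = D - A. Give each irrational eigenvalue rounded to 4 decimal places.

[0, 0.4679, 0.4679, 1.6527, 1.6527, 3, 3, 3.8794, 3.8794]

Each diagonal entry of L is the vertex degree and each off-diagonal entry is -1 where an edge is present, 0 otherwise; in the order [0, 1, 2, 3, 4, 5, 6, 7, 8] the diagonal is [2, 2, 2, 2, 2, 2, 2, 2, 2]. L is symmetric positive semidefinite, so every eigenvalue is real and nonnegative. The single zero eigenvalue shows the graph is connected. By the matrix-tree theorem the graph has (1/9) * product of the nonzero eigenvalues = 9 spanning trees. There is one zero in the spectrum, matching the 1 component.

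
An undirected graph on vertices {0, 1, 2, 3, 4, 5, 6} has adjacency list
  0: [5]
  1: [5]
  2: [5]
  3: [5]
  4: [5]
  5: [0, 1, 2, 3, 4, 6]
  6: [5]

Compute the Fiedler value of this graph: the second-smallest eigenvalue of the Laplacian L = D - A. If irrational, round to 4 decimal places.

1

Each diagonal entry of L is the vertex degree and each off-diagonal entry is -1 where an edge is present, 0 otherwise; in the order [0, 1, 2, 3, 4, 5, 6] the diagonal is [1, 1, 1, 1, 1, 6, 1]. The sorted Laplacian eigenvalues are [0, 1, 1, 1, 1, 1, 7]; the algebraic connectivity is the second entry, 1. The largest eigenvalue, 7, is at most the vertex count 7. By the matrix-tree theorem the graph has (1/7) * product of the nonzero eigenvalues = 1 spanning tree.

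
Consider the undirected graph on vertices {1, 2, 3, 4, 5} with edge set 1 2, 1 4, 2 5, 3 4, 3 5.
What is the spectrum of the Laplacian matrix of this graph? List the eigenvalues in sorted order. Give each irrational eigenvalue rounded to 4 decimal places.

Reading degrees in the order [1, 2, 3, 4, 5] gives [2, 2, 2, 2, 2]; set D = diag(2, 2, 2, 2, 2) and form L = D - A. Diagonalising L (or applying a numerical eigensolver to the 5x5 matrix) gives the spectrum above. The single zero eigenvalue shows the graph is connected.

[0, 1.3820, 1.3820, 3.6180, 3.6180]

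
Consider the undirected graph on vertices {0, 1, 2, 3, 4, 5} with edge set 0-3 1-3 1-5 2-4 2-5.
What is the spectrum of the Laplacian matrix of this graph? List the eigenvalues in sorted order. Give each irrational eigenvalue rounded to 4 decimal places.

[0, 0.2679, 1, 2, 3, 3.7321]

Each diagonal entry of L is the vertex degree and each off-diagonal entry is -1 where an edge is present, 0 otherwise; in the order [0, 1, 2, 3, 4, 5] the diagonal is [1, 2, 2, 2, 1, 2]. Since every row of L sums to 0, the all-ones vector is in the kernel and 0 is an eigenvalue. The single zero eigenvalue shows the graph is connected. The eigenvalues sum to 10, which equals trace(L) = 2|E|.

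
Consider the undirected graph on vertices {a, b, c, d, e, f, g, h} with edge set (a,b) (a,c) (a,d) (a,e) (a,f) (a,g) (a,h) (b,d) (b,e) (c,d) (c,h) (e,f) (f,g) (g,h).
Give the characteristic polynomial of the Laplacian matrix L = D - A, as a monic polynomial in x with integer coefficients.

x^8 - 28x^7 + 322x^6 - 1974x^5 + 6965x^4 - 14126x^3 + 15225x^2 - 6728x

With the vertex order [a, b, c, d, e, f, g, h], the degrees are [7, 3, 3, 3, 3, 3, 3, 3], giving D = diag(7, 3, 3, 3, 3, 3, 3, 3) and L = D - A. Computing det(xI - L) by cofactor expansion (or equivalently via sum-over-permutations) gives x^8 - 28x^7 + 322x^6 - 1974x^5 + 6965x^4 - 14126x^3 + 15225x^2 - 6728x. The constant term is 0 because L is singular (the all-ones vector lies in its kernel). The largest eigenvalue, 8, is at most the vertex count 8.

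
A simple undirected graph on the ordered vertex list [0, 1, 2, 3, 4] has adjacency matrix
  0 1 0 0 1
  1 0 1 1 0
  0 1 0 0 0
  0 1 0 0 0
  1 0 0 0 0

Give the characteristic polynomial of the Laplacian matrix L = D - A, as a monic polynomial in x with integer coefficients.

Each diagonal entry of L is the vertex degree and each off-diagonal entry is -1 where an edge is present, 0 otherwise; in the order [0, 1, 2, 3, 4] the diagonal is [2, 3, 1, 1, 1]. Computing det(xI - L) by cofactor expansion (or equivalently via sum-over-permutations) gives x^5 - 8x^4 + 20x^3 - 18x^2 + 5x. The coefficient of x^4 equals -trace(L) = -8, matching the sum of degrees. By the matrix-tree theorem the graph has (1/5) * product of the nonzero eigenvalues = 1 spanning tree. The largest eigenvalue, 4.1701, is at most the vertex count 5.

x^5 - 8x^4 + 20x^3 - 18x^2 + 5x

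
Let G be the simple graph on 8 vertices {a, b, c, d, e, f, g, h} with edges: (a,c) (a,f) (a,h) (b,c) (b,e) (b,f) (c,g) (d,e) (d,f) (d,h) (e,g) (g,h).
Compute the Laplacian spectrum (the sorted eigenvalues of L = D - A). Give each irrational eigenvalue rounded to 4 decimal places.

[0, 2, 2, 2, 4, 4, 4, 6]

Reading degrees in the order [a, b, c, d, e, f, g, h] gives [3, 3, 3, 3, 3, 3, 3, 3]; set D = diag(3, 3, 3, 3, 3, 3, 3, 3) and form L = D - A. Diagonalising L (or applying a numerical eigensolver to the 8x8 matrix) gives the spectrum above. The single zero eigenvalue shows the graph is connected. The largest eigenvalue, 6, is at most the vertex count 8. By the matrix-tree theorem the graph has (1/8) * product of the nonzero eigenvalues = 384 spanning trees.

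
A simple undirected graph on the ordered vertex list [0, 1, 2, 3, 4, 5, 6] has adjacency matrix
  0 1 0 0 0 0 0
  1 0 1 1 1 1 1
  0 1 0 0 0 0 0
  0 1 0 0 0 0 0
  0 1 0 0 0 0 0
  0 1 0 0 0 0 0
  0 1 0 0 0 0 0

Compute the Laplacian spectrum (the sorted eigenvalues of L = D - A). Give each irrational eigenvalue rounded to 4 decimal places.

[0, 1, 1, 1, 1, 1, 7]

Each diagonal entry of L is the vertex degree and each off-diagonal entry is -1 where an edge is present, 0 otherwise; in the order [0, 1, 2, 3, 4, 5, 6] the diagonal is [1, 6, 1, 1, 1, 1, 1]. The multiplicity of 0 as a Laplacian eigenvalue equals the number of connected components. The single zero eigenvalue shows the graph is connected. The eigenvalues sum to 12, which equals trace(L) = 2|E|. By the matrix-tree theorem the graph has (1/7) * product of the nonzero eigenvalues = 1 spanning tree.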